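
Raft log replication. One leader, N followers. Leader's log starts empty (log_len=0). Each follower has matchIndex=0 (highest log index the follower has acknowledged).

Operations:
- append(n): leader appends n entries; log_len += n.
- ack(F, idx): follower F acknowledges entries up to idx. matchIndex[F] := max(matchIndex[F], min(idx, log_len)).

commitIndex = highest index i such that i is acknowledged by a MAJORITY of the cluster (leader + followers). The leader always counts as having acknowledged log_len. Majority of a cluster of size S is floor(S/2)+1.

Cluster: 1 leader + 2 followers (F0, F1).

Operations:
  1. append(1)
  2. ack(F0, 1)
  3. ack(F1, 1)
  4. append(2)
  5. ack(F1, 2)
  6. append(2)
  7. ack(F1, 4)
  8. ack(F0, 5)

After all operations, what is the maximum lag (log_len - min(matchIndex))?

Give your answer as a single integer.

Op 1: append 1 -> log_len=1
Op 2: F0 acks idx 1 -> match: F0=1 F1=0; commitIndex=1
Op 3: F1 acks idx 1 -> match: F0=1 F1=1; commitIndex=1
Op 4: append 2 -> log_len=3
Op 5: F1 acks idx 2 -> match: F0=1 F1=2; commitIndex=2
Op 6: append 2 -> log_len=5
Op 7: F1 acks idx 4 -> match: F0=1 F1=4; commitIndex=4
Op 8: F0 acks idx 5 -> match: F0=5 F1=4; commitIndex=5

Answer: 1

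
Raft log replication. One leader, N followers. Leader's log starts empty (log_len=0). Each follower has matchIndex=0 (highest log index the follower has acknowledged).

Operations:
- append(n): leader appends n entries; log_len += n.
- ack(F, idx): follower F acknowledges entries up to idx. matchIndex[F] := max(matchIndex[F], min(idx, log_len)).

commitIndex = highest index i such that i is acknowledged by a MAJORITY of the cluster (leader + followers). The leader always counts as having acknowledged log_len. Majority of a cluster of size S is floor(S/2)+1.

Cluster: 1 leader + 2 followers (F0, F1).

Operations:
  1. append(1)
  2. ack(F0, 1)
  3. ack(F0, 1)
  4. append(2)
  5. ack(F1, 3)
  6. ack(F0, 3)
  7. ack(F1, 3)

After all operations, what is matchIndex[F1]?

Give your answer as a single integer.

Answer: 3

Derivation:
Op 1: append 1 -> log_len=1
Op 2: F0 acks idx 1 -> match: F0=1 F1=0; commitIndex=1
Op 3: F0 acks idx 1 -> match: F0=1 F1=0; commitIndex=1
Op 4: append 2 -> log_len=3
Op 5: F1 acks idx 3 -> match: F0=1 F1=3; commitIndex=3
Op 6: F0 acks idx 3 -> match: F0=3 F1=3; commitIndex=3
Op 7: F1 acks idx 3 -> match: F0=3 F1=3; commitIndex=3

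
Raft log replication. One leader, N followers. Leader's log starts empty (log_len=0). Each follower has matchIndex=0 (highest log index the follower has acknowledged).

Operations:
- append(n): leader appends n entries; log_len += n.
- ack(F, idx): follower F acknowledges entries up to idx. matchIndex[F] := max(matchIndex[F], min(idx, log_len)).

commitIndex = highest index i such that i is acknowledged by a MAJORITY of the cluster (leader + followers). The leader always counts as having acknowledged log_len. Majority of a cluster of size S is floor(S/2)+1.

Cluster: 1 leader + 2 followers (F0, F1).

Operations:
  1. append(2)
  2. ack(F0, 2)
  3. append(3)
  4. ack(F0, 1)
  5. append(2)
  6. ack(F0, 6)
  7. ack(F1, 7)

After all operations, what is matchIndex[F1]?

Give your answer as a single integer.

Answer: 7

Derivation:
Op 1: append 2 -> log_len=2
Op 2: F0 acks idx 2 -> match: F0=2 F1=0; commitIndex=2
Op 3: append 3 -> log_len=5
Op 4: F0 acks idx 1 -> match: F0=2 F1=0; commitIndex=2
Op 5: append 2 -> log_len=7
Op 6: F0 acks idx 6 -> match: F0=6 F1=0; commitIndex=6
Op 7: F1 acks idx 7 -> match: F0=6 F1=7; commitIndex=7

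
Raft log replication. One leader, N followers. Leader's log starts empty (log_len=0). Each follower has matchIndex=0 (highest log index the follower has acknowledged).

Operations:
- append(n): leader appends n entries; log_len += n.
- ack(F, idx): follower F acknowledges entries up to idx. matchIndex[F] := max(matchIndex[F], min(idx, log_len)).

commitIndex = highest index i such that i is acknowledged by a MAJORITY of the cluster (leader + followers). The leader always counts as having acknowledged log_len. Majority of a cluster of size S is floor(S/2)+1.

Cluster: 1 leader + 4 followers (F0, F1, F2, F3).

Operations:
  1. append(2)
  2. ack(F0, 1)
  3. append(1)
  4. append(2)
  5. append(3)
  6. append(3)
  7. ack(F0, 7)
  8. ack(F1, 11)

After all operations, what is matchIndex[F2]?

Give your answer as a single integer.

Op 1: append 2 -> log_len=2
Op 2: F0 acks idx 1 -> match: F0=1 F1=0 F2=0 F3=0; commitIndex=0
Op 3: append 1 -> log_len=3
Op 4: append 2 -> log_len=5
Op 5: append 3 -> log_len=8
Op 6: append 3 -> log_len=11
Op 7: F0 acks idx 7 -> match: F0=7 F1=0 F2=0 F3=0; commitIndex=0
Op 8: F1 acks idx 11 -> match: F0=7 F1=11 F2=0 F3=0; commitIndex=7

Answer: 0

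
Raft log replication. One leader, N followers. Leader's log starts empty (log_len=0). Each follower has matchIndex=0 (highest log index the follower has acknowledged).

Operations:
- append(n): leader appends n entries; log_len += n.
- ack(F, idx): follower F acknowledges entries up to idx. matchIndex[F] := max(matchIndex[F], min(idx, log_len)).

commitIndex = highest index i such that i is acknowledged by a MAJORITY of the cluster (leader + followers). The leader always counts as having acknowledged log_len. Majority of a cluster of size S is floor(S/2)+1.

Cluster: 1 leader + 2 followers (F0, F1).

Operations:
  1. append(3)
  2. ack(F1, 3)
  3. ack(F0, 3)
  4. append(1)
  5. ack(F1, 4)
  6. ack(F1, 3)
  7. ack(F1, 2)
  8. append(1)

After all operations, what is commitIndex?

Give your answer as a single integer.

Answer: 4

Derivation:
Op 1: append 3 -> log_len=3
Op 2: F1 acks idx 3 -> match: F0=0 F1=3; commitIndex=3
Op 3: F0 acks idx 3 -> match: F0=3 F1=3; commitIndex=3
Op 4: append 1 -> log_len=4
Op 5: F1 acks idx 4 -> match: F0=3 F1=4; commitIndex=4
Op 6: F1 acks idx 3 -> match: F0=3 F1=4; commitIndex=4
Op 7: F1 acks idx 2 -> match: F0=3 F1=4; commitIndex=4
Op 8: append 1 -> log_len=5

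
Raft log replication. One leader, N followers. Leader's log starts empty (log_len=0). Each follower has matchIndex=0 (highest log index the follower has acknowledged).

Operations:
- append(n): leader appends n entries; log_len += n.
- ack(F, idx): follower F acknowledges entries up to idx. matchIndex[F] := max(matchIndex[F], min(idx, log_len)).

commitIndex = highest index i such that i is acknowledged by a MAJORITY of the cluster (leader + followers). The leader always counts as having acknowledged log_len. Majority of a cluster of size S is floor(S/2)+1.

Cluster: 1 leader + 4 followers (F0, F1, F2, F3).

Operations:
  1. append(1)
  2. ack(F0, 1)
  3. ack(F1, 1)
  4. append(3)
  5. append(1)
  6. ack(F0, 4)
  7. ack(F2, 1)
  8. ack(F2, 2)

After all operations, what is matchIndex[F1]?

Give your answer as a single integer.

Answer: 1

Derivation:
Op 1: append 1 -> log_len=1
Op 2: F0 acks idx 1 -> match: F0=1 F1=0 F2=0 F3=0; commitIndex=0
Op 3: F1 acks idx 1 -> match: F0=1 F1=1 F2=0 F3=0; commitIndex=1
Op 4: append 3 -> log_len=4
Op 5: append 1 -> log_len=5
Op 6: F0 acks idx 4 -> match: F0=4 F1=1 F2=0 F3=0; commitIndex=1
Op 7: F2 acks idx 1 -> match: F0=4 F1=1 F2=1 F3=0; commitIndex=1
Op 8: F2 acks idx 2 -> match: F0=4 F1=1 F2=2 F3=0; commitIndex=2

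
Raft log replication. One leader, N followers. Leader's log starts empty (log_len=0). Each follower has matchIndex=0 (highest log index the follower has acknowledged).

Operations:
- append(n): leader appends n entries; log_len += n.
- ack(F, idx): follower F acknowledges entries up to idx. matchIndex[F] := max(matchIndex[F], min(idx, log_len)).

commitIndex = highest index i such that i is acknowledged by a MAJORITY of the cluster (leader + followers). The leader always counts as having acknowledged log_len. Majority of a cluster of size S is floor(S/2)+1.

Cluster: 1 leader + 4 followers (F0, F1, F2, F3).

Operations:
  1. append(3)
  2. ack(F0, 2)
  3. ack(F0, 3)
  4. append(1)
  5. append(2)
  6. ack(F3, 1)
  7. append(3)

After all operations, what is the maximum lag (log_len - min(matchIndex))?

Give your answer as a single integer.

Answer: 9

Derivation:
Op 1: append 3 -> log_len=3
Op 2: F0 acks idx 2 -> match: F0=2 F1=0 F2=0 F3=0; commitIndex=0
Op 3: F0 acks idx 3 -> match: F0=3 F1=0 F2=0 F3=0; commitIndex=0
Op 4: append 1 -> log_len=4
Op 5: append 2 -> log_len=6
Op 6: F3 acks idx 1 -> match: F0=3 F1=0 F2=0 F3=1; commitIndex=1
Op 7: append 3 -> log_len=9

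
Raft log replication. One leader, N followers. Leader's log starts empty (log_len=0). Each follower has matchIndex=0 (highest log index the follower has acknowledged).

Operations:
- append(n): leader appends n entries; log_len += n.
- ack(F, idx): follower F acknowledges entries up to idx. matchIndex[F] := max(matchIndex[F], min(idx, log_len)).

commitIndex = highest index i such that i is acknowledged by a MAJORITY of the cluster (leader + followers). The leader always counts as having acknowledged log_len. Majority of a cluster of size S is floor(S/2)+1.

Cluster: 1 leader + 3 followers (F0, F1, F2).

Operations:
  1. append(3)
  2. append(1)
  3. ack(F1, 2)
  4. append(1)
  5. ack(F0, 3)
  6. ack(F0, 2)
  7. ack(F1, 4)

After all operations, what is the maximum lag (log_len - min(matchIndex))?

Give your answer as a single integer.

Op 1: append 3 -> log_len=3
Op 2: append 1 -> log_len=4
Op 3: F1 acks idx 2 -> match: F0=0 F1=2 F2=0; commitIndex=0
Op 4: append 1 -> log_len=5
Op 5: F0 acks idx 3 -> match: F0=3 F1=2 F2=0; commitIndex=2
Op 6: F0 acks idx 2 -> match: F0=3 F1=2 F2=0; commitIndex=2
Op 7: F1 acks idx 4 -> match: F0=3 F1=4 F2=0; commitIndex=3

Answer: 5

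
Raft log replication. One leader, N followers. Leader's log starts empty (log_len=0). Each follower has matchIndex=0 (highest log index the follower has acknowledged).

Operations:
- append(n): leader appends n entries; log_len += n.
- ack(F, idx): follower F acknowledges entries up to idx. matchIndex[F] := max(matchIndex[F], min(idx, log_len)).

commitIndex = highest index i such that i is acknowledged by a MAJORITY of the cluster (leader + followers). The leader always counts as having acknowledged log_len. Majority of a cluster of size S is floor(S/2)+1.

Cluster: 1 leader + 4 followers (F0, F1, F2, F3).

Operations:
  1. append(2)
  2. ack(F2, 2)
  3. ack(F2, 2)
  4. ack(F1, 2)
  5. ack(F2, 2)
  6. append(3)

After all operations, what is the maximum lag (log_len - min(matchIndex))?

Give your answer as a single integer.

Answer: 5

Derivation:
Op 1: append 2 -> log_len=2
Op 2: F2 acks idx 2 -> match: F0=0 F1=0 F2=2 F3=0; commitIndex=0
Op 3: F2 acks idx 2 -> match: F0=0 F1=0 F2=2 F3=0; commitIndex=0
Op 4: F1 acks idx 2 -> match: F0=0 F1=2 F2=2 F3=0; commitIndex=2
Op 5: F2 acks idx 2 -> match: F0=0 F1=2 F2=2 F3=0; commitIndex=2
Op 6: append 3 -> log_len=5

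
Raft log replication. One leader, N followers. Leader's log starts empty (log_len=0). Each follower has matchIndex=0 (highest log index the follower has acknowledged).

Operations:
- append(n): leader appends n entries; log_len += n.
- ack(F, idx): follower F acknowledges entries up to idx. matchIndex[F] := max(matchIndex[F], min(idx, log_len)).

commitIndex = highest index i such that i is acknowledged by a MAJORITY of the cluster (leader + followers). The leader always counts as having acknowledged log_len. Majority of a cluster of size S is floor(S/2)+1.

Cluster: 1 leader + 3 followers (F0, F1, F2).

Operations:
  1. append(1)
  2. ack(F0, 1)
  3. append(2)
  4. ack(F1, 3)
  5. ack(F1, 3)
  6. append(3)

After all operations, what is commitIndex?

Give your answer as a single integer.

Answer: 1

Derivation:
Op 1: append 1 -> log_len=1
Op 2: F0 acks idx 1 -> match: F0=1 F1=0 F2=0; commitIndex=0
Op 3: append 2 -> log_len=3
Op 4: F1 acks idx 3 -> match: F0=1 F1=3 F2=0; commitIndex=1
Op 5: F1 acks idx 3 -> match: F0=1 F1=3 F2=0; commitIndex=1
Op 6: append 3 -> log_len=6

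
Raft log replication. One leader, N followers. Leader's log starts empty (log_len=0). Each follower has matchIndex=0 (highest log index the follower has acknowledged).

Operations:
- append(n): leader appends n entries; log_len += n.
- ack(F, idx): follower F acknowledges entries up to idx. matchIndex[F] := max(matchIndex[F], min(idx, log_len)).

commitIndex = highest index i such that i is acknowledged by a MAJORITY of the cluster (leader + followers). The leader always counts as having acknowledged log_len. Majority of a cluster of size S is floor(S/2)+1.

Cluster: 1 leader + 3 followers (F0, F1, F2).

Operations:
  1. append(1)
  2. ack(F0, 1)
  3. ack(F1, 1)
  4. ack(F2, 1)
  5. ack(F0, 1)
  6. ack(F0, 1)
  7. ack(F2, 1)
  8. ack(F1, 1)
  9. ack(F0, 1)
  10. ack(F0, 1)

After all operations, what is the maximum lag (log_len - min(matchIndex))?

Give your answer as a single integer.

Op 1: append 1 -> log_len=1
Op 2: F0 acks idx 1 -> match: F0=1 F1=0 F2=0; commitIndex=0
Op 3: F1 acks idx 1 -> match: F0=1 F1=1 F2=0; commitIndex=1
Op 4: F2 acks idx 1 -> match: F0=1 F1=1 F2=1; commitIndex=1
Op 5: F0 acks idx 1 -> match: F0=1 F1=1 F2=1; commitIndex=1
Op 6: F0 acks idx 1 -> match: F0=1 F1=1 F2=1; commitIndex=1
Op 7: F2 acks idx 1 -> match: F0=1 F1=1 F2=1; commitIndex=1
Op 8: F1 acks idx 1 -> match: F0=1 F1=1 F2=1; commitIndex=1
Op 9: F0 acks idx 1 -> match: F0=1 F1=1 F2=1; commitIndex=1
Op 10: F0 acks idx 1 -> match: F0=1 F1=1 F2=1; commitIndex=1

Answer: 0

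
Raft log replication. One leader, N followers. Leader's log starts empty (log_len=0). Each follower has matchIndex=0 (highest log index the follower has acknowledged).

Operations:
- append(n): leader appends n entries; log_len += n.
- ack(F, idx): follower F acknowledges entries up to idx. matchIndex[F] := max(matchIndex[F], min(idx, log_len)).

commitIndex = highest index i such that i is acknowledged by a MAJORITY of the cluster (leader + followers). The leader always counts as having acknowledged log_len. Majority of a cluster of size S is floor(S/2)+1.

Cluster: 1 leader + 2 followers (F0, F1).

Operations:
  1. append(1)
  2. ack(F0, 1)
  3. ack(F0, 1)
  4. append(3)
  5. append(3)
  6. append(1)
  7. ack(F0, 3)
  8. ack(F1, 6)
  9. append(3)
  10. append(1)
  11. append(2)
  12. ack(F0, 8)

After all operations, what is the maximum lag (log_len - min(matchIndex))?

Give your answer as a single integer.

Op 1: append 1 -> log_len=1
Op 2: F0 acks idx 1 -> match: F0=1 F1=0; commitIndex=1
Op 3: F0 acks idx 1 -> match: F0=1 F1=0; commitIndex=1
Op 4: append 3 -> log_len=4
Op 5: append 3 -> log_len=7
Op 6: append 1 -> log_len=8
Op 7: F0 acks idx 3 -> match: F0=3 F1=0; commitIndex=3
Op 8: F1 acks idx 6 -> match: F0=3 F1=6; commitIndex=6
Op 9: append 3 -> log_len=11
Op 10: append 1 -> log_len=12
Op 11: append 2 -> log_len=14
Op 12: F0 acks idx 8 -> match: F0=8 F1=6; commitIndex=8

Answer: 8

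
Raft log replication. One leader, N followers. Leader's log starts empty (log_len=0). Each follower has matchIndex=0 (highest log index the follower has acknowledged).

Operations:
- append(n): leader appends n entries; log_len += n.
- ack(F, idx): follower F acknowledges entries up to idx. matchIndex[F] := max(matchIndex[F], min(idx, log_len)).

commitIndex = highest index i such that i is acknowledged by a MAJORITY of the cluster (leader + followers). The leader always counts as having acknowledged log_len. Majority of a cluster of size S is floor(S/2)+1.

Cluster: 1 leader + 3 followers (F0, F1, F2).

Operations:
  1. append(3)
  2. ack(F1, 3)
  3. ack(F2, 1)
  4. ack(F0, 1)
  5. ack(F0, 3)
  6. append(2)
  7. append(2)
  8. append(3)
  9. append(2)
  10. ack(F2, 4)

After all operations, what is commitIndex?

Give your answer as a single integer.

Answer: 3

Derivation:
Op 1: append 3 -> log_len=3
Op 2: F1 acks idx 3 -> match: F0=0 F1=3 F2=0; commitIndex=0
Op 3: F2 acks idx 1 -> match: F0=0 F1=3 F2=1; commitIndex=1
Op 4: F0 acks idx 1 -> match: F0=1 F1=3 F2=1; commitIndex=1
Op 5: F0 acks idx 3 -> match: F0=3 F1=3 F2=1; commitIndex=3
Op 6: append 2 -> log_len=5
Op 7: append 2 -> log_len=7
Op 8: append 3 -> log_len=10
Op 9: append 2 -> log_len=12
Op 10: F2 acks idx 4 -> match: F0=3 F1=3 F2=4; commitIndex=3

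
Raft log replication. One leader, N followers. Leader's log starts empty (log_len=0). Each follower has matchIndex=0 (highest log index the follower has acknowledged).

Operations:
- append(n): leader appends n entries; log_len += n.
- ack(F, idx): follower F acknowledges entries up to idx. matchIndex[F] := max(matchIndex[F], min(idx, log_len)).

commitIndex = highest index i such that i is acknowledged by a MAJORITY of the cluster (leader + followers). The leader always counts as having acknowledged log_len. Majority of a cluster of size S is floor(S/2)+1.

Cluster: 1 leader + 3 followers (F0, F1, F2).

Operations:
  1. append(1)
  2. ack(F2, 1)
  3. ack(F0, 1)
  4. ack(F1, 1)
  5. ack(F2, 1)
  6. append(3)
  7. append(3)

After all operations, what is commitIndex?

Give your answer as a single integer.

Op 1: append 1 -> log_len=1
Op 2: F2 acks idx 1 -> match: F0=0 F1=0 F2=1; commitIndex=0
Op 3: F0 acks idx 1 -> match: F0=1 F1=0 F2=1; commitIndex=1
Op 4: F1 acks idx 1 -> match: F0=1 F1=1 F2=1; commitIndex=1
Op 5: F2 acks idx 1 -> match: F0=1 F1=1 F2=1; commitIndex=1
Op 6: append 3 -> log_len=4
Op 7: append 3 -> log_len=7

Answer: 1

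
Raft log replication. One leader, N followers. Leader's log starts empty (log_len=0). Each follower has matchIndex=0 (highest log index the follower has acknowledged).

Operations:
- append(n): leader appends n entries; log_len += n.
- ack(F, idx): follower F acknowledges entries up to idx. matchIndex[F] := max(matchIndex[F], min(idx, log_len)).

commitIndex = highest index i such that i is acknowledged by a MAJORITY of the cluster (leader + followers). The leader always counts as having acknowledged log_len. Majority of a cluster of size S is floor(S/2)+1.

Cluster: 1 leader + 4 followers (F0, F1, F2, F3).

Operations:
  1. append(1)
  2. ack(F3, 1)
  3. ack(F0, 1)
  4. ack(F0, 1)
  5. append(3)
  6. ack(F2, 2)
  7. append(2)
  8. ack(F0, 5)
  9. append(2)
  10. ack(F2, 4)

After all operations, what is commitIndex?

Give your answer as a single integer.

Op 1: append 1 -> log_len=1
Op 2: F3 acks idx 1 -> match: F0=0 F1=0 F2=0 F3=1; commitIndex=0
Op 3: F0 acks idx 1 -> match: F0=1 F1=0 F2=0 F3=1; commitIndex=1
Op 4: F0 acks idx 1 -> match: F0=1 F1=0 F2=0 F3=1; commitIndex=1
Op 5: append 3 -> log_len=4
Op 6: F2 acks idx 2 -> match: F0=1 F1=0 F2=2 F3=1; commitIndex=1
Op 7: append 2 -> log_len=6
Op 8: F0 acks idx 5 -> match: F0=5 F1=0 F2=2 F3=1; commitIndex=2
Op 9: append 2 -> log_len=8
Op 10: F2 acks idx 4 -> match: F0=5 F1=0 F2=4 F3=1; commitIndex=4

Answer: 4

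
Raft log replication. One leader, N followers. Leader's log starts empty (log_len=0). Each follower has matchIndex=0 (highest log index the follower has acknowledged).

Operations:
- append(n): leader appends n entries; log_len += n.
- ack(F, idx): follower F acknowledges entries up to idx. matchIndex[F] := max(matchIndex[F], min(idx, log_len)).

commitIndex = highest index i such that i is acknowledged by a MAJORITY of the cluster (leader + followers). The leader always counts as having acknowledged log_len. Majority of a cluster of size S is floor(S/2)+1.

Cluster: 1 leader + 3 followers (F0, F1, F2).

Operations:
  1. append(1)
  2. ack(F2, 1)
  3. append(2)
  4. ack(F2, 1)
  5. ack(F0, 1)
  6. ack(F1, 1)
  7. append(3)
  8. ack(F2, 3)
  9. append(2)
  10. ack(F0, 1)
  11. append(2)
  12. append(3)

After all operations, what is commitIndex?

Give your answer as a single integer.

Op 1: append 1 -> log_len=1
Op 2: F2 acks idx 1 -> match: F0=0 F1=0 F2=1; commitIndex=0
Op 3: append 2 -> log_len=3
Op 4: F2 acks idx 1 -> match: F0=0 F1=0 F2=1; commitIndex=0
Op 5: F0 acks idx 1 -> match: F0=1 F1=0 F2=1; commitIndex=1
Op 6: F1 acks idx 1 -> match: F0=1 F1=1 F2=1; commitIndex=1
Op 7: append 3 -> log_len=6
Op 8: F2 acks idx 3 -> match: F0=1 F1=1 F2=3; commitIndex=1
Op 9: append 2 -> log_len=8
Op 10: F0 acks idx 1 -> match: F0=1 F1=1 F2=3; commitIndex=1
Op 11: append 2 -> log_len=10
Op 12: append 3 -> log_len=13

Answer: 1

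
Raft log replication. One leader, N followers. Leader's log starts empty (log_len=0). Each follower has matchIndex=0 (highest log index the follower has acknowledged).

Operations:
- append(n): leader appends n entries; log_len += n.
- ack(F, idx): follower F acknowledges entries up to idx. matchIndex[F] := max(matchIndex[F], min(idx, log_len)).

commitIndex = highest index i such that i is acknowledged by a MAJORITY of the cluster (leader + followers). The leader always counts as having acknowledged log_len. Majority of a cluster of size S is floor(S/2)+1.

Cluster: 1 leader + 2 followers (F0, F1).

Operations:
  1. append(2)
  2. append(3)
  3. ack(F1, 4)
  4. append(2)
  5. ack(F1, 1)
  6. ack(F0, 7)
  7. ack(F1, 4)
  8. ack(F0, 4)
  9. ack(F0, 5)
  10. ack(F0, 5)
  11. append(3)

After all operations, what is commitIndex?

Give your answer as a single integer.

Op 1: append 2 -> log_len=2
Op 2: append 3 -> log_len=5
Op 3: F1 acks idx 4 -> match: F0=0 F1=4; commitIndex=4
Op 4: append 2 -> log_len=7
Op 5: F1 acks idx 1 -> match: F0=0 F1=4; commitIndex=4
Op 6: F0 acks idx 7 -> match: F0=7 F1=4; commitIndex=7
Op 7: F1 acks idx 4 -> match: F0=7 F1=4; commitIndex=7
Op 8: F0 acks idx 4 -> match: F0=7 F1=4; commitIndex=7
Op 9: F0 acks idx 5 -> match: F0=7 F1=4; commitIndex=7
Op 10: F0 acks idx 5 -> match: F0=7 F1=4; commitIndex=7
Op 11: append 3 -> log_len=10

Answer: 7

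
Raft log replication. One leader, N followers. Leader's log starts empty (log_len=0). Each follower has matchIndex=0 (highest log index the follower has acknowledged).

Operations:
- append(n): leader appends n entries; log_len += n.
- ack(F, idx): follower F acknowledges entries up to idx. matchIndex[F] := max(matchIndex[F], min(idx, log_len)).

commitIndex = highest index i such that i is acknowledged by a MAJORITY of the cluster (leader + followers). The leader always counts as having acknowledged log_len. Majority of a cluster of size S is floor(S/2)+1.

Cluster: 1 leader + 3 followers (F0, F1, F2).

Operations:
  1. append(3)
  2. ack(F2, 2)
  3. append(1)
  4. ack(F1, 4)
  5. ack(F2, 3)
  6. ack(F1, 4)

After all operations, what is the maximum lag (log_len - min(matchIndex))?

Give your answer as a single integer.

Op 1: append 3 -> log_len=3
Op 2: F2 acks idx 2 -> match: F0=0 F1=0 F2=2; commitIndex=0
Op 3: append 1 -> log_len=4
Op 4: F1 acks idx 4 -> match: F0=0 F1=4 F2=2; commitIndex=2
Op 5: F2 acks idx 3 -> match: F0=0 F1=4 F2=3; commitIndex=3
Op 6: F1 acks idx 4 -> match: F0=0 F1=4 F2=3; commitIndex=3

Answer: 4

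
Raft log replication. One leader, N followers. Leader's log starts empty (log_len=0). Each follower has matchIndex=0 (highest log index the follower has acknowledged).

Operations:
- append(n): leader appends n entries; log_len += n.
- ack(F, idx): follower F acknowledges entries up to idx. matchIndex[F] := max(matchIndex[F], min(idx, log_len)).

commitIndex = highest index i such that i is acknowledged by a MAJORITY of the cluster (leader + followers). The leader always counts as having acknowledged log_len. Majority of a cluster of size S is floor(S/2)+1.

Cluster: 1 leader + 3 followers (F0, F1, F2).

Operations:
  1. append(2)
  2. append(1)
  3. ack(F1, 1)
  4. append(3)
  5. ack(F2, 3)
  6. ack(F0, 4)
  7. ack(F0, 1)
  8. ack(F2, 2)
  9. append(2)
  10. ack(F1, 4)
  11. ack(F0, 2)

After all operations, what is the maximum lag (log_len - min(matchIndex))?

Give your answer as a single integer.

Op 1: append 2 -> log_len=2
Op 2: append 1 -> log_len=3
Op 3: F1 acks idx 1 -> match: F0=0 F1=1 F2=0; commitIndex=0
Op 4: append 3 -> log_len=6
Op 5: F2 acks idx 3 -> match: F0=0 F1=1 F2=3; commitIndex=1
Op 6: F0 acks idx 4 -> match: F0=4 F1=1 F2=3; commitIndex=3
Op 7: F0 acks idx 1 -> match: F0=4 F1=1 F2=3; commitIndex=3
Op 8: F2 acks idx 2 -> match: F0=4 F1=1 F2=3; commitIndex=3
Op 9: append 2 -> log_len=8
Op 10: F1 acks idx 4 -> match: F0=4 F1=4 F2=3; commitIndex=4
Op 11: F0 acks idx 2 -> match: F0=4 F1=4 F2=3; commitIndex=4

Answer: 5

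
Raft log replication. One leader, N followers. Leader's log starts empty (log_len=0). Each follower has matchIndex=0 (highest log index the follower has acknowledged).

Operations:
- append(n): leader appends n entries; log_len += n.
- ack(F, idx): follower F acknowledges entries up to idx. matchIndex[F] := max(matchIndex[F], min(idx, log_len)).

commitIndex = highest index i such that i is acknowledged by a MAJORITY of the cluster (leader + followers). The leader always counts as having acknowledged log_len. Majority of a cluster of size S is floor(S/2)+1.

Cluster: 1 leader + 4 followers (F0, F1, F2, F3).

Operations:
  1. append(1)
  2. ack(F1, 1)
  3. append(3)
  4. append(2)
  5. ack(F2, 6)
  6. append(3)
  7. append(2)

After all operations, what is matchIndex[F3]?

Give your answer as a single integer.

Answer: 0

Derivation:
Op 1: append 1 -> log_len=1
Op 2: F1 acks idx 1 -> match: F0=0 F1=1 F2=0 F3=0; commitIndex=0
Op 3: append 3 -> log_len=4
Op 4: append 2 -> log_len=6
Op 5: F2 acks idx 6 -> match: F0=0 F1=1 F2=6 F3=0; commitIndex=1
Op 6: append 3 -> log_len=9
Op 7: append 2 -> log_len=11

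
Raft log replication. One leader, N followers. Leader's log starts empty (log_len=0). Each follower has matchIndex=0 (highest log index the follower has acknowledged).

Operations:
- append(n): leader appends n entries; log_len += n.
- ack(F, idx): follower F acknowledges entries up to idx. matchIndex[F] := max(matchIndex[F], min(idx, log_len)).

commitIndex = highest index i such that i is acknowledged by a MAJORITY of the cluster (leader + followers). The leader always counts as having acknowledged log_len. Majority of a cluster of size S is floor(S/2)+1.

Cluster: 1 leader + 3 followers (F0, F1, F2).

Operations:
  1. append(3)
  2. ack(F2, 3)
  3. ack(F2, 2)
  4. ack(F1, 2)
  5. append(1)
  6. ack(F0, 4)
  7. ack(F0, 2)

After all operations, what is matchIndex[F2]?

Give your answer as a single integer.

Answer: 3

Derivation:
Op 1: append 3 -> log_len=3
Op 2: F2 acks idx 3 -> match: F0=0 F1=0 F2=3; commitIndex=0
Op 3: F2 acks idx 2 -> match: F0=0 F1=0 F2=3; commitIndex=0
Op 4: F1 acks idx 2 -> match: F0=0 F1=2 F2=3; commitIndex=2
Op 5: append 1 -> log_len=4
Op 6: F0 acks idx 4 -> match: F0=4 F1=2 F2=3; commitIndex=3
Op 7: F0 acks idx 2 -> match: F0=4 F1=2 F2=3; commitIndex=3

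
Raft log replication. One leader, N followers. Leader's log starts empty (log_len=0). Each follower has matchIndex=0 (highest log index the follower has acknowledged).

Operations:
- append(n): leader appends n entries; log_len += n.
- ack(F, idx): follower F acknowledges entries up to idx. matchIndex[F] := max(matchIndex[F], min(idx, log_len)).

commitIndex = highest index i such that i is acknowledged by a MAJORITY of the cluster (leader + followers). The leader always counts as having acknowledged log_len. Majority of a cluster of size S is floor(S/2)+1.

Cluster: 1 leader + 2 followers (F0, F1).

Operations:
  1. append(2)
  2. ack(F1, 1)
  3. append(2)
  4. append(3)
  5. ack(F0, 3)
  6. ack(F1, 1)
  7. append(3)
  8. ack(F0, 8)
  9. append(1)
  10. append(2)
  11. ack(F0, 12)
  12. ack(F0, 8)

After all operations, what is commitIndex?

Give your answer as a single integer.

Answer: 12

Derivation:
Op 1: append 2 -> log_len=2
Op 2: F1 acks idx 1 -> match: F0=0 F1=1; commitIndex=1
Op 3: append 2 -> log_len=4
Op 4: append 3 -> log_len=7
Op 5: F0 acks idx 3 -> match: F0=3 F1=1; commitIndex=3
Op 6: F1 acks idx 1 -> match: F0=3 F1=1; commitIndex=3
Op 7: append 3 -> log_len=10
Op 8: F0 acks idx 8 -> match: F0=8 F1=1; commitIndex=8
Op 9: append 1 -> log_len=11
Op 10: append 2 -> log_len=13
Op 11: F0 acks idx 12 -> match: F0=12 F1=1; commitIndex=12
Op 12: F0 acks idx 8 -> match: F0=12 F1=1; commitIndex=12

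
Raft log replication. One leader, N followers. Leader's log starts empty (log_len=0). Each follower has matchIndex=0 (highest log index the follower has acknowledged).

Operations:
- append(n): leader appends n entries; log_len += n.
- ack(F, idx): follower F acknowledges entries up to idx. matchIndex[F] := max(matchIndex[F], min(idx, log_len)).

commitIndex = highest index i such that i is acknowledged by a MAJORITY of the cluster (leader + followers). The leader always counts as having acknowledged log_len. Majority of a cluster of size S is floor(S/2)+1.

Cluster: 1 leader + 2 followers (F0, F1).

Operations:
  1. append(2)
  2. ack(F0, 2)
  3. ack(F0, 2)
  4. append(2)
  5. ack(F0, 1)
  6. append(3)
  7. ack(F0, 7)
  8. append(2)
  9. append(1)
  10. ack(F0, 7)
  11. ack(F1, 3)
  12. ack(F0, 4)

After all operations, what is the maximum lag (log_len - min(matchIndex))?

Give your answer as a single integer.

Answer: 7

Derivation:
Op 1: append 2 -> log_len=2
Op 2: F0 acks idx 2 -> match: F0=2 F1=0; commitIndex=2
Op 3: F0 acks idx 2 -> match: F0=2 F1=0; commitIndex=2
Op 4: append 2 -> log_len=4
Op 5: F0 acks idx 1 -> match: F0=2 F1=0; commitIndex=2
Op 6: append 3 -> log_len=7
Op 7: F0 acks idx 7 -> match: F0=7 F1=0; commitIndex=7
Op 8: append 2 -> log_len=9
Op 9: append 1 -> log_len=10
Op 10: F0 acks idx 7 -> match: F0=7 F1=0; commitIndex=7
Op 11: F1 acks idx 3 -> match: F0=7 F1=3; commitIndex=7
Op 12: F0 acks idx 4 -> match: F0=7 F1=3; commitIndex=7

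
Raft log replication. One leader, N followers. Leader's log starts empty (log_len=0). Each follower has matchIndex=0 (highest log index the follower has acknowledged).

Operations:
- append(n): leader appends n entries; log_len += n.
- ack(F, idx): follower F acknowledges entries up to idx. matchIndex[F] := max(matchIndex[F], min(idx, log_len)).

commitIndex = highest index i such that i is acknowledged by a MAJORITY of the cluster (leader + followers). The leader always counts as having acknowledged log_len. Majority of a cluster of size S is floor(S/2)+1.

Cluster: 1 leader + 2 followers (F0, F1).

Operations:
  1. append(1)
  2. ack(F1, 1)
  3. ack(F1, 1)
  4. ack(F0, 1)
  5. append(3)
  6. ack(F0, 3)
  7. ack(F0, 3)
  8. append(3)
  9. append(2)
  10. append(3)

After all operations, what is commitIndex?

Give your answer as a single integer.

Op 1: append 1 -> log_len=1
Op 2: F1 acks idx 1 -> match: F0=0 F1=1; commitIndex=1
Op 3: F1 acks idx 1 -> match: F0=0 F1=1; commitIndex=1
Op 4: F0 acks idx 1 -> match: F0=1 F1=1; commitIndex=1
Op 5: append 3 -> log_len=4
Op 6: F0 acks idx 3 -> match: F0=3 F1=1; commitIndex=3
Op 7: F0 acks idx 3 -> match: F0=3 F1=1; commitIndex=3
Op 8: append 3 -> log_len=7
Op 9: append 2 -> log_len=9
Op 10: append 3 -> log_len=12

Answer: 3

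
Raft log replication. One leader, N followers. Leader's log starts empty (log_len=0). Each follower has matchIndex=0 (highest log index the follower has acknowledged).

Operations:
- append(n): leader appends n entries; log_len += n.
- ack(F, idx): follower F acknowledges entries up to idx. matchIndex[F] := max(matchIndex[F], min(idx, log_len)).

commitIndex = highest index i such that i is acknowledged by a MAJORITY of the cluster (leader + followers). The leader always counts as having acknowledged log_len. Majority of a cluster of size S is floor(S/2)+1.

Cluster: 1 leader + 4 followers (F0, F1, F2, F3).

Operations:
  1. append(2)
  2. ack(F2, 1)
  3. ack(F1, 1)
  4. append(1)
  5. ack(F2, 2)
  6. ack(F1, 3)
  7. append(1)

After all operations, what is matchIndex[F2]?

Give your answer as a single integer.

Answer: 2

Derivation:
Op 1: append 2 -> log_len=2
Op 2: F2 acks idx 1 -> match: F0=0 F1=0 F2=1 F3=0; commitIndex=0
Op 3: F1 acks idx 1 -> match: F0=0 F1=1 F2=1 F3=0; commitIndex=1
Op 4: append 1 -> log_len=3
Op 5: F2 acks idx 2 -> match: F0=0 F1=1 F2=2 F3=0; commitIndex=1
Op 6: F1 acks idx 3 -> match: F0=0 F1=3 F2=2 F3=0; commitIndex=2
Op 7: append 1 -> log_len=4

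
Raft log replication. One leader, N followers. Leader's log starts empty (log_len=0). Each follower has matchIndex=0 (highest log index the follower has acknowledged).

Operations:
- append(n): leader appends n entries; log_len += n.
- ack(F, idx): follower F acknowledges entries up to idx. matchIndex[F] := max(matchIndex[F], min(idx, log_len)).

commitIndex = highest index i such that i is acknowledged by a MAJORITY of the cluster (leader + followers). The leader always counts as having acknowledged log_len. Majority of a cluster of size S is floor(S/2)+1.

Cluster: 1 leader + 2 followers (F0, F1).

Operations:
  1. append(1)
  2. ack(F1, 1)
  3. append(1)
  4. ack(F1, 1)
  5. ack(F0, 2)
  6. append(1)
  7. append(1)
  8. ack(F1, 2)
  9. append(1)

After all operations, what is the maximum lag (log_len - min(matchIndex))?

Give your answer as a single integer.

Op 1: append 1 -> log_len=1
Op 2: F1 acks idx 1 -> match: F0=0 F1=1; commitIndex=1
Op 3: append 1 -> log_len=2
Op 4: F1 acks idx 1 -> match: F0=0 F1=1; commitIndex=1
Op 5: F0 acks idx 2 -> match: F0=2 F1=1; commitIndex=2
Op 6: append 1 -> log_len=3
Op 7: append 1 -> log_len=4
Op 8: F1 acks idx 2 -> match: F0=2 F1=2; commitIndex=2
Op 9: append 1 -> log_len=5

Answer: 3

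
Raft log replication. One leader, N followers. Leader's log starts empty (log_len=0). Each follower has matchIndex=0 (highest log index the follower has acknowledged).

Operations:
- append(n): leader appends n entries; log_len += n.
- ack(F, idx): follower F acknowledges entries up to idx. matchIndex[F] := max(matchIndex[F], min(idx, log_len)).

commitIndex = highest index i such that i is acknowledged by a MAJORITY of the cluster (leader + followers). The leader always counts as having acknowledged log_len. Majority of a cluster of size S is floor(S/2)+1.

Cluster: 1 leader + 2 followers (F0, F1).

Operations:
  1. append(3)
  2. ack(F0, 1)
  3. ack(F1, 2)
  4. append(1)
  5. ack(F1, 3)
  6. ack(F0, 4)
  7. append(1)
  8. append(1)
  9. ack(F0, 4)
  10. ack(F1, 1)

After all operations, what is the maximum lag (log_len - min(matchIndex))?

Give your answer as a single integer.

Op 1: append 3 -> log_len=3
Op 2: F0 acks idx 1 -> match: F0=1 F1=0; commitIndex=1
Op 3: F1 acks idx 2 -> match: F0=1 F1=2; commitIndex=2
Op 4: append 1 -> log_len=4
Op 5: F1 acks idx 3 -> match: F0=1 F1=3; commitIndex=3
Op 6: F0 acks idx 4 -> match: F0=4 F1=3; commitIndex=4
Op 7: append 1 -> log_len=5
Op 8: append 1 -> log_len=6
Op 9: F0 acks idx 4 -> match: F0=4 F1=3; commitIndex=4
Op 10: F1 acks idx 1 -> match: F0=4 F1=3; commitIndex=4

Answer: 3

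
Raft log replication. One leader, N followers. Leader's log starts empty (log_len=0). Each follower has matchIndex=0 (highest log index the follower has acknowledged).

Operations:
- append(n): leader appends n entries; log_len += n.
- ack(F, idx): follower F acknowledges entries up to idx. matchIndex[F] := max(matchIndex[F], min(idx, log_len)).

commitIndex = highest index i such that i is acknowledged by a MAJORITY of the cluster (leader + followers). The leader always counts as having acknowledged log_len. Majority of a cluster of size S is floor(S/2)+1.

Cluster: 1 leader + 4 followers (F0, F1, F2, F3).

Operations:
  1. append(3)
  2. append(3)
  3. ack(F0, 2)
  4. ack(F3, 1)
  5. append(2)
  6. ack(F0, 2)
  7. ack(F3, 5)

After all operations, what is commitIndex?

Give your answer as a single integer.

Op 1: append 3 -> log_len=3
Op 2: append 3 -> log_len=6
Op 3: F0 acks idx 2 -> match: F0=2 F1=0 F2=0 F3=0; commitIndex=0
Op 4: F3 acks idx 1 -> match: F0=2 F1=0 F2=0 F3=1; commitIndex=1
Op 5: append 2 -> log_len=8
Op 6: F0 acks idx 2 -> match: F0=2 F1=0 F2=0 F3=1; commitIndex=1
Op 7: F3 acks idx 5 -> match: F0=2 F1=0 F2=0 F3=5; commitIndex=2

Answer: 2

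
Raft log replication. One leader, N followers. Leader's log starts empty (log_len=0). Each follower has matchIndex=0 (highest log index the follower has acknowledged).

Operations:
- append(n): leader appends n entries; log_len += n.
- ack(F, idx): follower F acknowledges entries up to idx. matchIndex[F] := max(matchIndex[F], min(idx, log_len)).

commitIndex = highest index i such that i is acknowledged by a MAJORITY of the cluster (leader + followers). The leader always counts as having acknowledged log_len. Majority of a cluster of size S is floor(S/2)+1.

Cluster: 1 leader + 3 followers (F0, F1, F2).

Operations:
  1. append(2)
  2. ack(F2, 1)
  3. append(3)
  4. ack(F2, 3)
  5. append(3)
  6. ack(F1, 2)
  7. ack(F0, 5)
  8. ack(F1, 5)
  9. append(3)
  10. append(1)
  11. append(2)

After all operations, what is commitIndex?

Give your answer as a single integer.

Answer: 5

Derivation:
Op 1: append 2 -> log_len=2
Op 2: F2 acks idx 1 -> match: F0=0 F1=0 F2=1; commitIndex=0
Op 3: append 3 -> log_len=5
Op 4: F2 acks idx 3 -> match: F0=0 F1=0 F2=3; commitIndex=0
Op 5: append 3 -> log_len=8
Op 6: F1 acks idx 2 -> match: F0=0 F1=2 F2=3; commitIndex=2
Op 7: F0 acks idx 5 -> match: F0=5 F1=2 F2=3; commitIndex=3
Op 8: F1 acks idx 5 -> match: F0=5 F1=5 F2=3; commitIndex=5
Op 9: append 3 -> log_len=11
Op 10: append 1 -> log_len=12
Op 11: append 2 -> log_len=14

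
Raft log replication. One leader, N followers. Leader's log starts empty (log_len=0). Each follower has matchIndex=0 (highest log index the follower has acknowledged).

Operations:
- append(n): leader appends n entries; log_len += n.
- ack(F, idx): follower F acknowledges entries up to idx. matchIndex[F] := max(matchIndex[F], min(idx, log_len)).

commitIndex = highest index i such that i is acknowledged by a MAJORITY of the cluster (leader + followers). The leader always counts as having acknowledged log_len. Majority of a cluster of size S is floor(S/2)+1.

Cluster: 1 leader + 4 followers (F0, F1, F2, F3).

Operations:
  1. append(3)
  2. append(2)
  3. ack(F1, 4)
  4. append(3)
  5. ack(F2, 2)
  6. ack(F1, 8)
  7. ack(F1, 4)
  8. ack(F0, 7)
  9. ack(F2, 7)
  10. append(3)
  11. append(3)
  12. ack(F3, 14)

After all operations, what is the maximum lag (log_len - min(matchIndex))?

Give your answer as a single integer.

Answer: 7

Derivation:
Op 1: append 3 -> log_len=3
Op 2: append 2 -> log_len=5
Op 3: F1 acks idx 4 -> match: F0=0 F1=4 F2=0 F3=0; commitIndex=0
Op 4: append 3 -> log_len=8
Op 5: F2 acks idx 2 -> match: F0=0 F1=4 F2=2 F3=0; commitIndex=2
Op 6: F1 acks idx 8 -> match: F0=0 F1=8 F2=2 F3=0; commitIndex=2
Op 7: F1 acks idx 4 -> match: F0=0 F1=8 F2=2 F3=0; commitIndex=2
Op 8: F0 acks idx 7 -> match: F0=7 F1=8 F2=2 F3=0; commitIndex=7
Op 9: F2 acks idx 7 -> match: F0=7 F1=8 F2=7 F3=0; commitIndex=7
Op 10: append 3 -> log_len=11
Op 11: append 3 -> log_len=14
Op 12: F3 acks idx 14 -> match: F0=7 F1=8 F2=7 F3=14; commitIndex=8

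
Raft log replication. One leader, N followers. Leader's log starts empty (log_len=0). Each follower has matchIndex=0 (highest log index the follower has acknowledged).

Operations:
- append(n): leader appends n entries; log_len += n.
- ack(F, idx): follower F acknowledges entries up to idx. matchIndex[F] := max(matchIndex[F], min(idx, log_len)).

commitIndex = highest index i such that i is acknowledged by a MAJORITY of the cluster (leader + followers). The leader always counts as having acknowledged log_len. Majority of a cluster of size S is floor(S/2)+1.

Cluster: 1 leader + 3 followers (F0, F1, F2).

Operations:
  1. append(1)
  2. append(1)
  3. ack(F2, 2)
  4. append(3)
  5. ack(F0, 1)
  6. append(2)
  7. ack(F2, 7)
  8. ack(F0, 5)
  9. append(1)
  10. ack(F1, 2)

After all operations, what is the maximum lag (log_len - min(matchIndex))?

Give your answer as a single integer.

Op 1: append 1 -> log_len=1
Op 2: append 1 -> log_len=2
Op 3: F2 acks idx 2 -> match: F0=0 F1=0 F2=2; commitIndex=0
Op 4: append 3 -> log_len=5
Op 5: F0 acks idx 1 -> match: F0=1 F1=0 F2=2; commitIndex=1
Op 6: append 2 -> log_len=7
Op 7: F2 acks idx 7 -> match: F0=1 F1=0 F2=7; commitIndex=1
Op 8: F0 acks idx 5 -> match: F0=5 F1=0 F2=7; commitIndex=5
Op 9: append 1 -> log_len=8
Op 10: F1 acks idx 2 -> match: F0=5 F1=2 F2=7; commitIndex=5

Answer: 6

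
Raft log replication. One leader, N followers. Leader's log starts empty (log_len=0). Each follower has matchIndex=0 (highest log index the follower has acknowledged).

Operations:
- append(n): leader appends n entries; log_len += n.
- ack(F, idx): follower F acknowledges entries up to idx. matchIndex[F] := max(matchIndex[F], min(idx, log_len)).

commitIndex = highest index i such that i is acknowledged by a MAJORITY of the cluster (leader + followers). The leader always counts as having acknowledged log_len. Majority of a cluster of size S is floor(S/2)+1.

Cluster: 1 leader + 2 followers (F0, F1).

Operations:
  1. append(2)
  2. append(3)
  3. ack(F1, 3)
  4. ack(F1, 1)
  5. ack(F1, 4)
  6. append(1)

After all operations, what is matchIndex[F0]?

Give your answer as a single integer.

Op 1: append 2 -> log_len=2
Op 2: append 3 -> log_len=5
Op 3: F1 acks idx 3 -> match: F0=0 F1=3; commitIndex=3
Op 4: F1 acks idx 1 -> match: F0=0 F1=3; commitIndex=3
Op 5: F1 acks idx 4 -> match: F0=0 F1=4; commitIndex=4
Op 6: append 1 -> log_len=6

Answer: 0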